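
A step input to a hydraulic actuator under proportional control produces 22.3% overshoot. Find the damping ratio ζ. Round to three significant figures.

ζ = −ln(OS)/√(π² + (ln OS)²). With OS = 0.223, ln OS = −1.501 and ζ = 1.501/3.482 = 0.431.

ζ ≈ 0.431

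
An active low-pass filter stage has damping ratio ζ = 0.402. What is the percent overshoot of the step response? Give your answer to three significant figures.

%OS ≈ 25.2%

For an underdamped second-order system, %OS = 100·exp(−πζ/√(1−ζ²)).
πζ/√(1−ζ²) = π·0.402/√(1−0.162) = 1.379, so %OS = 100·e^(−1.379) = 25.2%.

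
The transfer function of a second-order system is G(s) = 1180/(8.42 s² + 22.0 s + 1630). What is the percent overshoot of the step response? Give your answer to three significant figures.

%OS ≈ 74.4%

Dividing through by 8.42: denominator becomes s² + 2.613 s + 193.6.
So ω_n = √193.6 = 13.9 rad/s and ζ = 2.613/(2·13.9) = 0.0939.
Overshoot: exp(−π·0.0939/√(1−0.0939²)) = 0.744, i.e. 74.4%.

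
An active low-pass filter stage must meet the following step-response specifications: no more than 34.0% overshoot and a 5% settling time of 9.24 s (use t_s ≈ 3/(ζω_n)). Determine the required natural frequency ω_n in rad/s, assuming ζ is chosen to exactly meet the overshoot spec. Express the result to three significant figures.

ω_n ≈ 1.00 rad/s

Inverting the overshoot relation: ζ = |ln 0.340|/√(π² + ln²0.340) = 0.325.
Then ω_n = 3/(ζ t_s) = 3/(0.325 × 9.24) = 1.00 rad/s.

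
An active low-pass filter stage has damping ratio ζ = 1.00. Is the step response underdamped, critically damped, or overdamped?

Since ζ = 1, the system is critically damped.

critically damped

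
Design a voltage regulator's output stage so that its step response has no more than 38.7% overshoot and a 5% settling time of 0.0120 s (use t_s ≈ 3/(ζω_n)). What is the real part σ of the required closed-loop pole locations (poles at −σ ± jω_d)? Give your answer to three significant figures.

The settling-time spec alone fixes σ = ζω_n = 3/t_s = 3/0.0120 = 250.
(Overshoot then fixes ζ = 0.289 and hence ω_d = σ·√(1−ζ²)/ζ = 827 rad/s.)

σ ≈ 250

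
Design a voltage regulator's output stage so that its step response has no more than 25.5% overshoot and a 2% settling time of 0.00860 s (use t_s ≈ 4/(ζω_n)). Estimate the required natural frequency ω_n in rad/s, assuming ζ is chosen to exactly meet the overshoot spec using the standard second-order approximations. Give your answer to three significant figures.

ω_n ≈ 1170 rad/s

Inverting the overshoot relation: ζ = |ln 0.255|/√(π² + ln²0.255) = 0.399.
From t_s ≈ 4/(ζω_n): ω_n = 4/(ζ·t_s) = 4/(0.399·0.00860) = 1170 rad/s.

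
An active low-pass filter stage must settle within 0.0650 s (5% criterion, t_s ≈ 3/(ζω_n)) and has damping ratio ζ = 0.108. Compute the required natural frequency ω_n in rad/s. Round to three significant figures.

ω_n ≈ 427 rad/s

Rearranging t_s ≈ 3/(ζω_n) gives ω_n = 3/(ζ·t_s) = 3/(0.108 × 0.0650) = 427 rad/s.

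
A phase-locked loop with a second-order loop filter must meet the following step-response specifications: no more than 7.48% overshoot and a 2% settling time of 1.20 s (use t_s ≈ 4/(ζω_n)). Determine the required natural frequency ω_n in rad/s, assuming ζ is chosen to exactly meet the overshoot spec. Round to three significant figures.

Inverting the overshoot relation: ζ = |ln 0.0748|/√(π² + ln²0.0748) = 0.637.
Then ω_n = 4/(ζ t_s) = 4/(0.637 × 1.20) = 5.24 rad/s.

ω_n ≈ 5.24 rad/s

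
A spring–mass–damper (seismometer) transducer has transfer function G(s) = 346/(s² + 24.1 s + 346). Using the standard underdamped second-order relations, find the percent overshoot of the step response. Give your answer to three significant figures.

ω_n = √346 = 18.6 rad/s; ζ = 24.1/(2·18.6) = 0.648.
Overshoot: exp(−π·0.648/√(1−0.648²)) = 0.0691, i.e. 6.91%.

%OS ≈ 6.91%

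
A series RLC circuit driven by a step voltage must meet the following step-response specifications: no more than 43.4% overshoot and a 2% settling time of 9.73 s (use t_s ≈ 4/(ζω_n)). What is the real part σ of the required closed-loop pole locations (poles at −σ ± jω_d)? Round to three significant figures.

The settling-time spec alone fixes σ = ζω_n = 4/t_s = 4/9.73 = 0.411.
(Overshoot then fixes ζ = 0.257 and hence ω_d = σ·√(1−ζ²)/ζ = 1.55 rad/s.)

σ ≈ 0.411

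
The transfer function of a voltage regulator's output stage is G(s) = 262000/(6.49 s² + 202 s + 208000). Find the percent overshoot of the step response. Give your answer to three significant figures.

%OS ≈ 76.0%

Dividing through by 6.49: denominator becomes s² + 31.12 s + 32050.
So ω_n = √32050 = 179 rad/s and ζ = 31.12/(2·179) = 0.0869.
Overshoot: exp(−π·0.0869/√(1−0.0869²)) = 0.760, i.e. 76.0%.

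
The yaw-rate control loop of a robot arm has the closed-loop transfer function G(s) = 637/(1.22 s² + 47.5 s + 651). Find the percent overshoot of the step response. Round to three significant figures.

%OS ≈ 0.731%

Dividing through by 1.22: denominator becomes s² + 38.93 s + 533.6.
So ω_n = √533.6 = 23.1 rad/s and ζ = 38.93/(2·23.1) = 0.843.
Overshoot: exp(−π·0.843/√(1−0.843²)) = 0.00731, i.e. 0.731%.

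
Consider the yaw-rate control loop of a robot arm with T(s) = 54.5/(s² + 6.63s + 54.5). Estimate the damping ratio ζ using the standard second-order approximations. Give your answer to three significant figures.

ζ ≈ 0.449

Matching coefficients with s² + 2ζω_n s + ω_n² gives ω_n² = 54.5 ⇒ ω_n = 7.38 rad/s, and ζ = 6.63/(2ω_n) = 0.449.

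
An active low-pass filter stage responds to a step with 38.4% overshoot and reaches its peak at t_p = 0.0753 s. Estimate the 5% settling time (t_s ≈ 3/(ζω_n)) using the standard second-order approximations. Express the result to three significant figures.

t_s ≈ 0.236 s

ζ from %OS: ζ = |ln 0.384|/√(π²+ln²0.384) = 0.291.
t_p = π/ω_d ⇒ ω_d = 41.7 rad/s; then ω_n = ω_d/√(1−ζ²) = 43.6 rad/s.
t_s ≈ 3/(ζω_n) = 3/(0.291·43.6) = 0.236 s.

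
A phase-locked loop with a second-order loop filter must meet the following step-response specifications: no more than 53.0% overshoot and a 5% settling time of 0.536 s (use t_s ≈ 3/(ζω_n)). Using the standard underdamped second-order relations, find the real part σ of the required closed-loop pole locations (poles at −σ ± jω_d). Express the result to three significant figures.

σ ≈ 5.60

The settling-time spec alone fixes σ = ζω_n = 3/t_s = 3/0.536 = 5.60.
(Overshoot then fixes ζ = 0.198 and hence ω_d = σ·√(1−ζ²)/ζ = 27.7 rad/s.)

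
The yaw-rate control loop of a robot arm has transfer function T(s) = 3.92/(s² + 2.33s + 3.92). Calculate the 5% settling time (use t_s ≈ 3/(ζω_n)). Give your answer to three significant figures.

Matching coefficients with s² + 2ζω_n s + ω_n² gives ω_n² = 3.92 ⇒ ω_n = 1.98 rad/s, and ζ = 2.33/(2ω_n) = 0.588.
t_s ≈ 3/(ζω_n) = 3/(0.588·1.98) = 2.58 s.

t_s ≈ 2.58 s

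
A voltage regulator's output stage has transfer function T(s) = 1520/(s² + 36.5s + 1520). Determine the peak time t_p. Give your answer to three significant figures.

t_p ≈ 0.0912 s

ω_n = √1520 = 39.0 rad/s; ζ = 36.5/(2·39.0) = 0.468.
The damped frequency ω_d = ω_n√(1−ζ²) = 34.5 rad/s. Then t_p = π/ω_d = 0.0912 s.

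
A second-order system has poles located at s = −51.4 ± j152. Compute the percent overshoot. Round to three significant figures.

%OS ≈ 34.6%

With σ = 51.4, ω_d = 152: ω_n = √(σ²+ω_d²) = 160 rad/s, ζ = σ/ω_n = 0.320.
%OS = 100·exp(−πζ/√(1−ζ²)) = 34.6%.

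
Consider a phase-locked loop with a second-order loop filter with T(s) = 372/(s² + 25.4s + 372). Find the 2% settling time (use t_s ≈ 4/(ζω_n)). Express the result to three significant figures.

ω_n = √372 = 19.3 rad/s; ζ = 25.4/(2·19.3) = 0.658.
t_s ≈ 4/(ζω_n) = 4/(0.658·19.3) = 0.315 s.

t_s ≈ 0.315 s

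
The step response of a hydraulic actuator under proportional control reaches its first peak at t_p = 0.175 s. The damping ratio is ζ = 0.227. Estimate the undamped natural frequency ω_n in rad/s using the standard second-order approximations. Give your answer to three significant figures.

ω_n ≈ 18.4 rad/s

Peak time t_p = π/ω_d, so ω_d = π/t_p = π/0.175 = 18.0 rad/s.
ω_n = ω_d/√(1−ζ²) = 18.0/√0.948 = 18.4 rad/s.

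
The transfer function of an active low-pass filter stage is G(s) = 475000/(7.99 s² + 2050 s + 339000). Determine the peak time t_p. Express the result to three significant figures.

t_p ≈ 0.0195 s

Dividing through by 7.99: denominator becomes s² + 256.6 s + 42430.
So ω_n = √42430 = 206 rad/s and ζ = 256.6/(2·206) = 0.623.
ω_d = 206·√(1 − 0.623²) = 161 rad/s. t_p = π/ω_d = 0.0195 s.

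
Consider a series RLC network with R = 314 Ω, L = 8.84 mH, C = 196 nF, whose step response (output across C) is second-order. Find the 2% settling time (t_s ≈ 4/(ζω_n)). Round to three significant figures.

t_s ≈ 0.000225 s

For a series RLC circuit (capacitor voltage as output), ω_n = 1/√(LC) = 1/√(8.84 mH · 196 nF) = 24000 rad/s.
ζ = (R/2)·√(C/L) = (314/2)·√(196 nF/8.84 mH) = 0.739.
t_s ≈ 4/(ζω_n) = 0.000225 s.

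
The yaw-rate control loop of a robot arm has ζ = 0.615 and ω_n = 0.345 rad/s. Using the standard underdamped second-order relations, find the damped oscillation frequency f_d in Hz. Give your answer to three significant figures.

f_d ≈ 0.0433 Hz

ω_d = ω_n√(1−ζ²) = 0.345·√0.622 = 0.272 rad/s.
f_d = ω_d/(2π) = 0.0433 Hz.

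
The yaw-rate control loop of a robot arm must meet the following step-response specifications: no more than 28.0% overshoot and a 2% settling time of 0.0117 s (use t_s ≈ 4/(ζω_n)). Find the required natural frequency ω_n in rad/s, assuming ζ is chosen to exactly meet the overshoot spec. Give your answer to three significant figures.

ζ = −ln(OS)/√(π² + (ln OS)²). With OS = 0.280, ln OS = −1.273 and ζ = 1.273/3.390 = 0.376.
From t_s ≈ 4/(ζω_n): ω_n = 4/(ζ·t_s) = 4/(0.376·0.0117) = 910 rad/s.

ω_n ≈ 910 rad/s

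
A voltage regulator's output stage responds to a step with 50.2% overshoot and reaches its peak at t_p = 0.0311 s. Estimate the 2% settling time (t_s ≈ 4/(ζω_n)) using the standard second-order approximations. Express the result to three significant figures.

From the overshoot, ζ = −ln(OS)/√(π²+ln²(OS)) = 0.214.
From t_p = π/ω_d, ω_d = π/0.0311 = 101 rad/s, so ω_n = ω_d/√(1−ζ²) = 103 rad/s.
t_s ≈ 4/(ζω_n) = 4/(0.214·103) = 0.181 s.

t_s ≈ 0.181 s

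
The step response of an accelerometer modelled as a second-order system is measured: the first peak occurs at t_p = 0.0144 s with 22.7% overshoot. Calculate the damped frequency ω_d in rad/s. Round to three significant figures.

ω_d ≈ 218 rad/s

t_p = π/ω_d, so ω_d = π/0.0144 = 218 rad/s.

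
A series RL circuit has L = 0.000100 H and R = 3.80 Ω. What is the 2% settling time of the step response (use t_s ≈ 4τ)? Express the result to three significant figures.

τ = L/R = 0.000100/3.80 = 0.0000263 s.
t_s ≈ 4τ = 0.000105 s.

t_s ≈ 0.000105 s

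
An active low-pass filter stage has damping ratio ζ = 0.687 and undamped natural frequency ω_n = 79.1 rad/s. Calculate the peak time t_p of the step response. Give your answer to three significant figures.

The damped frequency is ω_d = ω_n√(1−ζ²) = 79.1·√(1−0.472) = 57.5 rad/s.
Peak time t_p = π/ω_d = π/57.5 = 0.0547 s.

t_p ≈ 0.0547 s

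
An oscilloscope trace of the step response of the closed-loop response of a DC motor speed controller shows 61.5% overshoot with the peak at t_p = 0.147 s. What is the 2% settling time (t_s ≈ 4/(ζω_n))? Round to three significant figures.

t_s ≈ 1.21 s

The overshoot fixes ζ = −ln(OS)/√(π²+ln²(OS)) = 0.153.
From t_p = π/ω_d, ω_d = π/0.147 = 21.4 rad/s, so ω_n = ω_d/√(1−ζ²) = 21.6 rad/s.
t_s ≈ 4/(ζω_n) = 4/(0.153·21.6) = 1.21 s.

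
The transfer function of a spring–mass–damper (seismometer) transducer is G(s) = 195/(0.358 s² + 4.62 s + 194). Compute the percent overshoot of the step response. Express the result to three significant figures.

%OS ≈ 40.4%

Dividing through by 0.358: denominator becomes s² + 12.91 s + 541.9.
So ω_n = √541.9 = 23.3 rad/s and ζ = 12.91/(2·23.3) = 0.277.
%OS = 100·exp(−πζ/√(1−ζ²)) = 40.4%.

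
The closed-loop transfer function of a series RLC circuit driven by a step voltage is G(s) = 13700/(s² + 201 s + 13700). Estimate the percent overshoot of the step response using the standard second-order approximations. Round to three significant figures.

%OS ≈ 0.518%

Matching coefficients with s² + 2ζω_n s + ω_n² gives ω_n² = 13700 ⇒ ω_n = 117 rad/s, and ζ = 201/(2ω_n) = 0.859.
%OS = 100·exp(−πζ/√(1−ζ²)) = 0.518%.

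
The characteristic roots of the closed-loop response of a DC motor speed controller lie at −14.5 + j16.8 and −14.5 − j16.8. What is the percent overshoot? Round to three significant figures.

The poles are at −σ ± jω_d with σ = 14.5 and ω_d = 16.8, so ω_n = √(σ²+ω_d²) = 22.2 rad/s and ζ = σ/ω_n = 0.653.
%OS = 100·exp(−πζ/√(1−ζ²)) = 6.64%.

%OS ≈ 6.64%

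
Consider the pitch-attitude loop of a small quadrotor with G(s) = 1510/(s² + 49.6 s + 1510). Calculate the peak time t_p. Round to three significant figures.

t_p ≈ 0.105 s

Matching coefficients with s² + 2ζω_n s + ω_n² gives ω_n² = 1510 ⇒ ω_n = 38.9 rad/s, and ζ = 49.6/(2ω_n) = 0.638.
The damped frequency ω_d = ω_n√(1−ζ²) = 29.9 rad/s. Then t_p = π/ω_d = 0.105 s.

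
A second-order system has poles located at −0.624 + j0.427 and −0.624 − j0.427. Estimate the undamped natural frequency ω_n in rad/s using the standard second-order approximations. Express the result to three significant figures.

The poles are at −σ ± jω_d with σ = 0.624 and ω_d = 0.427, so ω_n = √(σ²+ω_d²) = 0.756 rad/s and ζ = σ/ω_n = 0.825.

ω_n ≈ 0.756 rad/s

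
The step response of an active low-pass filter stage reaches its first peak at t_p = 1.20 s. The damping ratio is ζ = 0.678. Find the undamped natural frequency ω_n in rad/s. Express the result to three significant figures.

ω_n ≈ 3.56 rad/s

Peak time t_p = π/ω_d, so ω_d = π/t_p = π/1.20 = 2.62 rad/s.
ω_n = ω_d/√(1−ζ²) = 2.62/√0.540 = 3.56 rad/s.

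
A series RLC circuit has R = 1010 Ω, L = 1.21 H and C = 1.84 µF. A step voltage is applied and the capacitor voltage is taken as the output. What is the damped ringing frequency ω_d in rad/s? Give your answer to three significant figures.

ω_d ≈ 524 rad/s

For a series RLC circuit (capacitor voltage as output), ω_n = 1/√(LC) = 1/√(1.21 H · 1.84 µF) = 670 rad/s.
ζ = (R/2)·√(C/L) = (1010/2)·√(1.84 µF/1.21 H) = 0.623.
The damped frequency ω_d = ω_n√(1−ζ²) = 524 rad/s.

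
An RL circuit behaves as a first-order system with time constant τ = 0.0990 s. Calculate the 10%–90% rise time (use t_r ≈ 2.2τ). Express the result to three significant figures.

t_r ≈ 0.218 s

t_r ≈ 2.2τ = 0.218 s.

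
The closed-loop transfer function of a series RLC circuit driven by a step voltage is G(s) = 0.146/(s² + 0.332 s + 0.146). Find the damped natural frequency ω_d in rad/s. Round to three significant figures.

ω_d ≈ 0.344 rad/s

Comparing the denominator to s² + 2ζω_n s + ω_n²: ω_n = √0.146 = 0.382 rad/s, and 2ζω_n = 0.332 so ζ = 0.332/(2·0.382) = 0.434.
The damped frequency ω_d = ω_n√(1−ζ²) = 0.344 rad/s.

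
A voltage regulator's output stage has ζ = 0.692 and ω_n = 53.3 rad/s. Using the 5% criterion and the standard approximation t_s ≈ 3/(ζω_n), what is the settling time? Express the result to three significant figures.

t_s ≈ 3/(ζω_n) = 3/(0.692 × 53.3) = 0.0813 s.

t_s ≈ 0.0813 s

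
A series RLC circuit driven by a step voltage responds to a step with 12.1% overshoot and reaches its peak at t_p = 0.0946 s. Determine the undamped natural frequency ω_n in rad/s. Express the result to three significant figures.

ζ from %OS: ζ = |ln 0.121|/√(π²+ln²0.121) = 0.558.
t_p = π/ω_d ⇒ ω_d = 33.2 rad/s; then ω_n = ω_d/√(1−ζ²) = 40.0 rad/s.

ω_n ≈ 40.0 rad/s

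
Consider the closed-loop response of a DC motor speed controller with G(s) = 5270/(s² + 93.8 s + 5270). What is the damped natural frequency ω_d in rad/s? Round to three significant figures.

Comparing the denominator to s² + 2ζω_n s + ω_n²: ω_n = √5270 = 72.6 rad/s, and 2ζω_n = 93.8 so ζ = 93.8/(2·72.6) = 0.646.
ω_d = 72.6·√(1 − 0.646²) = 55.4 rad/s.

ω_d ≈ 55.4 rad/s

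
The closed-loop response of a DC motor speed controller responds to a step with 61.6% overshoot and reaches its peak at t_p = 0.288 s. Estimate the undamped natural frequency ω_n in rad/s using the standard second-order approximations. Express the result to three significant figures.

ζ from %OS: ζ = |ln 0.616|/√(π²+ln²0.616) = 0.152.
From t_p = π/ω_d, ω_d = π/0.288 = 10.9 rad/s, so ω_n = ω_d/√(1−ζ²) = 11.0 rad/s.

ω_n ≈ 11.0 rad/s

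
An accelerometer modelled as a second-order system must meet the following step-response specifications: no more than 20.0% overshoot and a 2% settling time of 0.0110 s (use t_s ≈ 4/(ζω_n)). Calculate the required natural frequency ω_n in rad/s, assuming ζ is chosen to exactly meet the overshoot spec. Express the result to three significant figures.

ω_n ≈ 798 rad/s

Inverting the overshoot relation: ζ = |ln 0.200|/√(π² + ln²0.200) = 0.456.
Then ω_n = 4/(ζ t_s) = 4/(0.456 × 0.0110) = 798 rad/s.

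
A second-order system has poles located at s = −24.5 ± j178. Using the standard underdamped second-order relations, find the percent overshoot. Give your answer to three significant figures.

%OS ≈ 64.9%

With σ = 24.5, ω_d = 178: ω_n = √(σ²+ω_d²) = 180 rad/s, ζ = σ/ω_n = 0.136.
%OS = 100 e^{−πζ/√(1−ζ²)} with ζ = 0.136 gives 64.9%.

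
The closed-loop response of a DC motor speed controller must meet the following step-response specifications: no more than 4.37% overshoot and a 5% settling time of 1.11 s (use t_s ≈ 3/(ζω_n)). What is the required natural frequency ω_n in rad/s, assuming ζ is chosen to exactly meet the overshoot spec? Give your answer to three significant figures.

ω_n ≈ 3.83 rad/s

From %OS = 100·exp(−πζ/√(1−ζ²)), invert to get ζ = −ln(OS)/√(π² + ln²(OS)) with OS = 0.0437.
−ln 0.0437 = 3.130, so ζ = 3.130/√(π² + 9.799) = 0.706.
From t_s ≈ 3/(ζω_n): ω_n = 3/(ζ·t_s) = 3/(0.706·1.11) = 3.83 rad/s.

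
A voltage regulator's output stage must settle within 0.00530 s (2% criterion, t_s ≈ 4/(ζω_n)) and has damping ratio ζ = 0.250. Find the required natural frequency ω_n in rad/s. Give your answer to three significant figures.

Rearranging t_s ≈ 4/(ζω_n) gives ω_n = 4/(ζ·t_s) = 4/(0.250 × 0.00530) = 3020 rad/s.

ω_n ≈ 3020 rad/s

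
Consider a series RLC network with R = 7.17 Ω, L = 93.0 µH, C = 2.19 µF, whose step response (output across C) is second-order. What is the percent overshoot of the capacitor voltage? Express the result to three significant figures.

%OS ≈ 12.6%

For a series RLC circuit (capacitor voltage as output), ω_n = 1/√(LC) = 1/√(93.0 µH · 2.19 µF) = 70100 rad/s.
ζ = (R/2)·√(C/L) = (7.17/2)·√(2.19 µF/93.0 µH) = 0.550.
%OS = 100 e^{−πζ/√(1−ζ²)} with ζ = 0.550 gives 12.6%.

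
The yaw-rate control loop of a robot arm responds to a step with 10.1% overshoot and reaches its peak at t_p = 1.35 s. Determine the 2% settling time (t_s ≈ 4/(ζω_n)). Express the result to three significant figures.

t_s ≈ 2.36 s

The overshoot fixes ζ = −ln(OS)/√(π²+ln²(OS)) = 0.589.
From t_p = π/ω_d, ω_d = π/1.35 = 2.33 rad/s, so ω_n = ω_d/√(1−ζ²) = 2.88 rad/s.
t_s ≈ 4/(ζω_n) = 4/(0.589·2.88) = 2.36 s.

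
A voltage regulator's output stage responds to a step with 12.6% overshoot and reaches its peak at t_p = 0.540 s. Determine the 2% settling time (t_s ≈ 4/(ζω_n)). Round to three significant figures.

The overshoot fixes ζ = −ln(OS)/√(π²+ln²(OS)) = 0.550.
t_p = π/ω_d ⇒ ω_d = 5.82 rad/s; then ω_n = ω_d/√(1−ζ²) = 6.97 rad/s.
t_s ≈ 4/(ζω_n) = 4/(0.550·6.97) = 1.04 s.

t_s ≈ 1.04 s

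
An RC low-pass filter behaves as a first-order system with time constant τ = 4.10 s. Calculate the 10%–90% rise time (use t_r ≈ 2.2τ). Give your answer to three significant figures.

t_r ≈ 9.02 s

t_r ≈ 2.2τ = 9.02 s.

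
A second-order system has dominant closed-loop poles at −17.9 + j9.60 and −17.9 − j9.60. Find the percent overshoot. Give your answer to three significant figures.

|pole| = ω_n = √(17.9² + 9.60²) = 20.3 rad/s; ζ = cos θ = σ/ω_n = 0.881.
%OS = 100 e^{−πζ/√(1−ζ²)} with ζ = 0.881 gives 0.286%.

%OS ≈ 0.286%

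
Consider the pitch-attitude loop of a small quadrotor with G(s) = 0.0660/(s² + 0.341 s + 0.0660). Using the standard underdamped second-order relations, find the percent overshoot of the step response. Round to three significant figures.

%OS ≈ 6.16%

Matching coefficients with s² + 2ζω_n s + ω_n² gives ω_n² = 0.0660 ⇒ ω_n = 0.257 rad/s, and ζ = 0.341/(2ω_n) = 0.664.
%OS = 100·exp(−πζ/√(1−ζ²)) = 6.16%.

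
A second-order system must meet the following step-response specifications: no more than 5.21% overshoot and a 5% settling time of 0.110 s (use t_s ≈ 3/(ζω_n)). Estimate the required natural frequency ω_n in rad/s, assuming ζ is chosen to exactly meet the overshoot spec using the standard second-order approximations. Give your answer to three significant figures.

Inverting the overshoot relation: ζ = |ln 0.0521|/√(π² + ln²0.0521) = 0.685.
From t_s ≈ 3/(ζω_n): ω_n = 3/(ζ·t_s) = 3/(0.685·0.110) = 39.8 rad/s.

ω_n ≈ 39.8 rad/s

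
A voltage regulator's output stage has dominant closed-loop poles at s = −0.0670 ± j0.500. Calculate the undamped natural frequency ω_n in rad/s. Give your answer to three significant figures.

The poles are at −σ ± jω_d with σ = 0.0670 and ω_d = 0.500, so ω_n = √(σ²+ω_d²) = 0.504 rad/s and ζ = σ/ω_n = 0.133.

ω_n ≈ 0.504 rad/s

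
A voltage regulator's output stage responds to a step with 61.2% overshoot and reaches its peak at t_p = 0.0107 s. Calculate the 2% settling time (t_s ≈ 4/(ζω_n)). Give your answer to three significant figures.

t_s ≈ 0.0872 s

From the overshoot, ζ = −ln(OS)/√(π²+ln²(OS)) = 0.154.
From t_p = π/ω_d, ω_d = π/0.0107 = 294 rad/s, so ω_n = ω_d/√(1−ζ²) = 297 rad/s.
t_s ≈ 4/(ζω_n) = 4/(0.154·297) = 0.0872 s.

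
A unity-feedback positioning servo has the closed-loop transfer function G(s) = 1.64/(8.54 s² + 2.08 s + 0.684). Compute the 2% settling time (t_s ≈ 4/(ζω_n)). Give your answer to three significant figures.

t_s ≈ 32.8 s

Dividing through by 8.54: denominator becomes s² + 0.2436 s + 0.08009.
So ω_n = √0.08009 = 0.283 rad/s and ζ = 0.2436/(2·0.283) = 0.430.
t_s ≈ 4/(ζω_n) = 32.8 s.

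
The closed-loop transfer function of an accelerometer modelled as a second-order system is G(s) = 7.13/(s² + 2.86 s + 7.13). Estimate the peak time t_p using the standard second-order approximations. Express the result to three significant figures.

ω_n = √7.13 = 2.67 rad/s; ζ = 2.86/(2·2.67) = 0.536.
ω_d = 2.67·√(1 − 0.536²) = 2.26 rad/s. Then t_p = π/ω_d = 1.39 s.

t_p ≈ 1.39 s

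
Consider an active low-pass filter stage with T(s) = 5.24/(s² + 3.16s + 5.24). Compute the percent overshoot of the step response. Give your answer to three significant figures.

%OS ≈ 5.00%

Comparing the denominator to s² + 2ζω_n s + ω_n²: ω_n = √5.24 = 2.29 rad/s, and 2ζω_n = 3.16 so ζ = 3.16/(2·2.29) = 0.690.
%OS = 100 e^{−πζ/√(1−ζ²)} with ζ = 0.690 gives 5.00%.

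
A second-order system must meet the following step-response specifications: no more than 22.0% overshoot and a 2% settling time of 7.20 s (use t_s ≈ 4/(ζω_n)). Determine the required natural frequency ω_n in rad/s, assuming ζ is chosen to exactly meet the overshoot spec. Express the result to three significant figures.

ω_n ≈ 1.28 rad/s

ζ = −ln(OS)/√(π² + (ln OS)²). With OS = 0.220, ln OS = −1.514 and ζ = 1.514/3.487 = 0.434.
Then ω_n = 4/(ζ t_s) = 4/(0.434 × 7.20) = 1.28 rad/s.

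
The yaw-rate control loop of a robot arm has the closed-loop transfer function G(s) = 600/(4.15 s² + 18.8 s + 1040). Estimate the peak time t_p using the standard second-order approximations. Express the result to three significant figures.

Dividing through by 4.15: denominator becomes s² + 4.530 s + 250.6.
So ω_n = √250.6 = 15.8 rad/s and ζ = 4.530/(2·15.8) = 0.143.
ω_d = ω_n√(1−ζ²) = 15.7 rad/s. t_p = π/ω_d = 0.201 s.

t_p ≈ 0.201 s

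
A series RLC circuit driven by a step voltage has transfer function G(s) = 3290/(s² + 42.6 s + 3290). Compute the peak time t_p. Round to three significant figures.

Matching coefficients with s² + 2ζω_n s + ω_n² gives ω_n² = 3290 ⇒ ω_n = 57.4 rad/s, and ζ = 42.6/(2ω_n) = 0.371.
ω_d = 57.4·√(1 − 0.371²) = 53.3 rad/s. Then t_p = π/ω_d = 0.0590 s.

t_p ≈ 0.0590 s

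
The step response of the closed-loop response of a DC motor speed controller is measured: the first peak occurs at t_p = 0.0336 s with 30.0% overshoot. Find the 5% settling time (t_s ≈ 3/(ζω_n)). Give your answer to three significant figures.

From the overshoot, ζ = −ln(OS)/√(π²+ln²(OS)) = 0.358.
From t_p = π/ω_d, ω_d = π/0.0336 = 93.5 rad/s, so ω_n = ω_d/√(1−ζ²) = 100 rad/s.
t_s ≈ 3/(ζω_n) = 3/(0.358·100) = 0.0837 s.

t_s ≈ 0.0837 s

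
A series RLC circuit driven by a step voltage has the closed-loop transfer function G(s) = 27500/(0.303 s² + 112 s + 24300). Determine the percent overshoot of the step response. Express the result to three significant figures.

Dividing through by 0.303: denominator becomes s² + 369.6 s + 80200.
So ω_n = √80200 = 283 rad/s and ζ = 369.6/(2·283) = 0.653.
%OS = 100·exp(−πζ/√(1−ζ²)) = 6.68%.

%OS ≈ 6.68%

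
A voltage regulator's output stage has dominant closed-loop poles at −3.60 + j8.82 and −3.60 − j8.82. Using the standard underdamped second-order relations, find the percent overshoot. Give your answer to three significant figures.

With σ = 3.60, ω_d = 8.82: ω_n = √(σ²+ω_d²) = 9.53 rad/s, ζ = σ/ω_n = 0.378.
Overshoot: exp(−π·0.378/√(1−0.378²)) = 0.277, i.e. 27.7%.

%OS ≈ 27.7%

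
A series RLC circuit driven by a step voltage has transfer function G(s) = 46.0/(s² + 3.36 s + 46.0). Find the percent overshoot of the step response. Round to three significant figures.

%OS ≈ 44.8%

ω_n = √46.0 = 6.78 rad/s; ζ = 3.36/(2·6.78) = 0.248.
%OS = 100 e^{−πζ/√(1−ζ²)} with ζ = 0.248 gives 44.8%.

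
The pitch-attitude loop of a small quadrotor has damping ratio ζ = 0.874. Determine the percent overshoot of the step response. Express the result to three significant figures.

For an underdamped second-order system, %OS = 100·exp(−πζ/√(1−ζ²)).
πζ/√(1−ζ²) = π·0.874/√(1−0.764) = 5.651, so %OS = 100·e^(−5.651) = 0.352%.

%OS ≈ 0.352%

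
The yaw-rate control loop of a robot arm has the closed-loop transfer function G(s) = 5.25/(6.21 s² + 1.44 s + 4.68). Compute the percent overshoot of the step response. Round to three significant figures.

%OS ≈ 65.5%

Dividing through by 6.21: denominator becomes s² + 0.2319 s + 0.7536.
So ω_n = √0.7536 = 0.868 rad/s and ζ = 0.2319/(2·0.868) = 0.134.
Overshoot: exp(−π·0.134/√(1−0.134²)) = 0.655, i.e. 65.5%.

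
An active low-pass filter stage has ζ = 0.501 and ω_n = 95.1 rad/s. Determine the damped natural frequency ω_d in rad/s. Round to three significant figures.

ω_d = ω_n√(1−ζ²) = 95.1·√0.749 = 82.3 rad/s.

ω_d ≈ 82.3 rad/s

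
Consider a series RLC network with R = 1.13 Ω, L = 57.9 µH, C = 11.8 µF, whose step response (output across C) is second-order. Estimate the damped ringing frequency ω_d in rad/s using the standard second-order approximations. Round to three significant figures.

For a series RLC circuit (capacitor voltage as output), ω_n = 1/√(LC) = 1/√(57.9 µH · 11.8 µF) = 38300 rad/s.
ζ = (R/2)·√(C/L) = (1.13/2)·√(11.8 µF/57.9 µH) = 0.255.
The damped frequency ω_d = ω_n√(1−ζ²) = 37000 rad/s.

ω_d ≈ 37000 rad/s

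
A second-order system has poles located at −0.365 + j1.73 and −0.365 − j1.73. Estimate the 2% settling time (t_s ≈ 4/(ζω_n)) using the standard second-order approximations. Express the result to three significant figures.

For poles at −σ ± jω_d, ζω_n = σ = 0.365, so t_s ≈ 4/σ = 11.0 s.

t_s ≈ 11.0 s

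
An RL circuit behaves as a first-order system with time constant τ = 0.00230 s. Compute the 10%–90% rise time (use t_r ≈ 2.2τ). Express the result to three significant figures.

t_r ≈ 2.2τ = 0.00506 s.

t_r ≈ 0.00506 s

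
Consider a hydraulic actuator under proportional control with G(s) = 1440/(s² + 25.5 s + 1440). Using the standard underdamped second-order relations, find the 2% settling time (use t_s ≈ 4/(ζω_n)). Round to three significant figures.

t_s ≈ 0.314 s

Comparing the denominator to s² + 2ζω_n s + ω_n²: ω_n = √1440 = 37.9 rad/s, and 2ζω_n = 25.5 so ζ = 25.5/(2·37.9) = 0.336.
t_s ≈ 4/(ζω_n) = 4/(0.336·37.9) = 0.314 s.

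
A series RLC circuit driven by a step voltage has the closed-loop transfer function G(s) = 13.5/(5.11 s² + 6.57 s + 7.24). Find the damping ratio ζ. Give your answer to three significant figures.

ζ ≈ 0.540

Dividing through by 5.11: denominator becomes s² + 1.286 s + 1.417.
So ω_n = √1.417 = 1.19 rad/s and ζ = 1.286/(2·1.19) = 0.540.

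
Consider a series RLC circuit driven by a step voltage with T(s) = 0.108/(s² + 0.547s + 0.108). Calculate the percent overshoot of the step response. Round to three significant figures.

Matching coefficients with s² + 2ζω_n s + ω_n² gives ω_n² = 0.108 ⇒ ω_n = 0.329 rad/s, and ζ = 0.547/(2ω_n) = 0.832.
Overshoot: exp(−π·0.832/√(1−0.832²)) = 0.00895, i.e. 0.895%.

%OS ≈ 0.895%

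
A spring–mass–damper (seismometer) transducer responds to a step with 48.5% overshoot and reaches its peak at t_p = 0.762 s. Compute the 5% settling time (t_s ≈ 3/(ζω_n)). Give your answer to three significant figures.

t_s ≈ 3.16 s

ζ from %OS: ζ = |ln 0.485|/√(π²+ln²0.485) = 0.224.
t_p = π/ω_d ⇒ ω_d = 4.12 rad/s; then ω_n = ω_d/√(1−ζ²) = 4.23 rad/s.
t_s ≈ 3/(ζω_n) = 3/(0.224·4.23) = 3.16 s.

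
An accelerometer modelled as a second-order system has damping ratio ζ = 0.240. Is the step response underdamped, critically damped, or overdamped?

Since ζ = 0.240 < 1, the system is underdamped.

underdamped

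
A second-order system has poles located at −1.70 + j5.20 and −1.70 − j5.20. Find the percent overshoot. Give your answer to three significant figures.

%OS ≈ 35.8%

With σ = 1.70, ω_d = 5.20: ω_n = √(σ²+ω_d²) = 5.47 rad/s, ζ = σ/ω_n = 0.311.
Overshoot: exp(−π·0.311/√(1−0.311²)) = 0.358, i.e. 35.8%.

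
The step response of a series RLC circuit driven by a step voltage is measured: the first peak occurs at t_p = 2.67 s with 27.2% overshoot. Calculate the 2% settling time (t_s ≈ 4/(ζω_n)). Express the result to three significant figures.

t_s ≈ 8.20 s

The overshoot fixes ζ = −ln(OS)/√(π²+ln²(OS)) = 0.383.
From t_p = π/ω_d, ω_d = π/2.67 = 1.18 rad/s, so ω_n = ω_d/√(1−ζ²) = 1.27 rad/s.
t_s ≈ 4/(ζω_n) = 4/(0.383·1.27) = 8.20 s.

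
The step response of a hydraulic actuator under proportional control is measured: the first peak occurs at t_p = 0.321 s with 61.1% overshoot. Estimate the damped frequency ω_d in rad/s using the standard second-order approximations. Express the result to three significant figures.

t_p = π/ω_d, so ω_d = π/0.321 = 9.79 rad/s.

ω_d ≈ 9.79 rad/s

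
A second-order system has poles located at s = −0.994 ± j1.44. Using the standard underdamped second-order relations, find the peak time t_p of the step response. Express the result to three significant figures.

t_p ≈ 2.18 s

t_p = π/ω_d with ω_d = 1.44 (the imaginary part), so t_p = 2.18 s.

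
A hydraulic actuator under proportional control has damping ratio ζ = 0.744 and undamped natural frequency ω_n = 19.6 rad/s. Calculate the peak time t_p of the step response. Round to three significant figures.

t_p ≈ 0.240 s

The damped frequency is ω_d = ω_n√(1−ζ²) = 19.6·√(1−0.554) = 13.1 rad/s.
Peak time t_p = π/ω_d = π/13.1 = 0.240 s.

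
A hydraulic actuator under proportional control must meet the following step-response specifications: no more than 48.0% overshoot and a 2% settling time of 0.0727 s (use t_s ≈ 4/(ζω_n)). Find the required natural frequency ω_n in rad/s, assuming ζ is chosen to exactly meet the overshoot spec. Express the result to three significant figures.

Inverting the overshoot relation: ζ = |ln 0.480|/√(π² + ln²0.480) = 0.228.
From t_s ≈ 4/(ζω_n): ω_n = 4/(ζ·t_s) = 4/(0.228·0.0727) = 242 rad/s.

ω_n ≈ 242 rad/s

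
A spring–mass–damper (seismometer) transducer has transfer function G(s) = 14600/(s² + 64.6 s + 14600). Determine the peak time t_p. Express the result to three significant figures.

t_p ≈ 0.0270 s

ω_n = √14600 = 121 rad/s; ζ = 64.6/(2·121) = 0.267.
ω_d = 121·√(1 − 0.267²) = 116 rad/s. Then t_p = π/ω_d = 0.0270 s.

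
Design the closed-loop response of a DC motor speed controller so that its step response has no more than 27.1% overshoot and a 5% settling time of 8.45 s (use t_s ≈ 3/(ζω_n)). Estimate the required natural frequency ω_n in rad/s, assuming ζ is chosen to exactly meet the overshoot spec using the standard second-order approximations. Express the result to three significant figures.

ω_n ≈ 0.925 rad/s

ζ = −ln(OS)/√(π² + (ln OS)²). With OS = 0.271, ln OS = −1.306 and ζ = 1.306/3.402 = 0.384.
Then ω_n = 3/(ζ t_s) = 3/(0.384 × 8.45) = 0.925 rad/s.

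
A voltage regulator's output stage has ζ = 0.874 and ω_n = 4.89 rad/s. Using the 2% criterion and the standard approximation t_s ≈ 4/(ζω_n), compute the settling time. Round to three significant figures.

t_s ≈ 4/(ζω_n) = 4/(0.874 × 4.89) = 0.936 s.

t_s ≈ 0.936 s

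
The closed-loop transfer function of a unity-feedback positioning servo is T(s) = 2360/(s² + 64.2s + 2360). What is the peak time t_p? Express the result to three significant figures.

t_p ≈ 0.0862 s

Comparing the denominator to s² + 2ζω_n s + ω_n²: ω_n = √2360 = 48.6 rad/s, and 2ζω_n = 64.2 so ζ = 64.2/(2·48.6) = 0.661.
ω_d = 48.6·√(1 − 0.661²) = 36.5 rad/s. Then t_p = π/ω_d = 0.0862 s.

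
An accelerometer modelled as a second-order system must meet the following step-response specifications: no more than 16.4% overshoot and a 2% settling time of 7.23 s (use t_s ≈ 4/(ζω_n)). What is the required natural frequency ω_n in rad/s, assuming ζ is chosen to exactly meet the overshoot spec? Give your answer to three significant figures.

ω_n ≈ 1.11 rad/s

From %OS = 100·exp(−πζ/√(1−ζ²)), invert to get ζ = −ln(OS)/√(π² + ln²(OS)) with OS = 0.164.
−ln 0.164 = 1.808, so ζ = 1.808/√(π² + 3.268) = 0.499.
Then ω_n = 4/(ζ t_s) = 4/(0.499 × 7.23) = 1.11 rad/s.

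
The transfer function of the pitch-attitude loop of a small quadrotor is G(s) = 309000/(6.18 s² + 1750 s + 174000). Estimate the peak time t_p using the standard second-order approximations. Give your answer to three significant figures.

Dividing through by 6.18: denominator becomes s² + 283.2 s + 28160.
So ω_n = √28160 = 168 rad/s and ζ = 283.2/(2·168) = 0.844.
The damped frequency ω_d = ω_n√(1−ζ²) = 90.0 rad/s. t_p = π/ω_d = 0.0349 s.

t_p ≈ 0.0349 s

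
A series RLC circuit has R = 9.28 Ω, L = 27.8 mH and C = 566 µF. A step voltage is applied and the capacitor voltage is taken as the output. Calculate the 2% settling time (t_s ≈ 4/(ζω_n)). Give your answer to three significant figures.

t_s ≈ 0.0240 s

For a series RLC circuit (capacitor voltage as output), ω_n = 1/√(LC) = 1/√(27.8 mH · 566 µF) = 252 rad/s.
ζ = (R/2)·√(C/L) = (9.28/2)·√(566 µF/27.8 mH) = 0.662.
t_s ≈ 4/(ζω_n) = 0.0240 s.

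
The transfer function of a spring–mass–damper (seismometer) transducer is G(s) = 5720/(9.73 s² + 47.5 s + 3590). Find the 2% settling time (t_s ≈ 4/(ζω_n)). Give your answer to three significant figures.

t_s ≈ 1.64 s

Dividing through by 9.73: denominator becomes s² + 4.882 s + 369.0.
So ω_n = √369.0 = 19.2 rad/s and ζ = 4.882/(2·19.2) = 0.127.
t_s ≈ 4/(ζω_n) = 1.64 s.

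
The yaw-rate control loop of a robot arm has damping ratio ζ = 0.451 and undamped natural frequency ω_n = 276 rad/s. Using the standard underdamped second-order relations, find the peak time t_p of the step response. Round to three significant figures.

t_p ≈ 0.0128 s

The damped frequency is ω_d = ω_n√(1−ζ²) = 276·√(1−0.203) = 246 rad/s.
Peak time t_p = π/ω_d = π/246 = 0.0128 s.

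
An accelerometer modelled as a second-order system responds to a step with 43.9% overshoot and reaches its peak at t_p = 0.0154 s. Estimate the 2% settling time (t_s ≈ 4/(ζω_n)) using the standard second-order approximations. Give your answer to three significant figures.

ζ from %OS: ζ = |ln 0.439|/√(π²+ln²0.439) = 0.253.
t_p = π/ω_d ⇒ ω_d = 204 rad/s; then ω_n = ω_d/√(1−ζ²) = 211 rad/s.
t_s ≈ 4/(ζω_n) = 4/(0.253·211) = 0.0748 s.

t_s ≈ 0.0748 s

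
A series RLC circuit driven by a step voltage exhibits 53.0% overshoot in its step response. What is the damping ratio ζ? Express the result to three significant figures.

Inverting the overshoot relation: ζ = |ln 0.530|/√(π² + ln²0.530) = 0.198.

ζ ≈ 0.198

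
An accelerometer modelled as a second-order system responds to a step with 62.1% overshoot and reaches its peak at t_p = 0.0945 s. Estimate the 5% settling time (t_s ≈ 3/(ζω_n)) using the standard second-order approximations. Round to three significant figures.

ζ from %OS: ζ = |ln 0.621|/√(π²+ln²0.621) = 0.150.
t_p = π/ω_d ⇒ ω_d = 33.2 rad/s; then ω_n = ω_d/√(1−ζ²) = 33.6 rad/s.
t_s ≈ 3/(ζω_n) = 3/(0.150·33.6) = 0.595 s.

t_s ≈ 0.595 s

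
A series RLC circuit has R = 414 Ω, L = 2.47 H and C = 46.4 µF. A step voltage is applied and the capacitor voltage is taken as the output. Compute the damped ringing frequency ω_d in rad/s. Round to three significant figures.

ω_d ≈ 41.3 rad/s

For a series RLC circuit (capacitor voltage as output), ω_n = 1/√(LC) = 1/√(2.47 H · 46.4 µF) = 93.4 rad/s.
ζ = (R/2)·√(C/L) = (414/2)·√(46.4 µF/2.47 H) = 0.897.
The damped frequency ω_d = ω_n√(1−ζ²) = 41.3 rad/s.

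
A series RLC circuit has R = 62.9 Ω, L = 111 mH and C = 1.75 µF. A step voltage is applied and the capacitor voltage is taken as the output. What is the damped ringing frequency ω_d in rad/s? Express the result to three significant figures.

ω_d ≈ 2250 rad/s

For a series RLC circuit (capacitor voltage as output), ω_n = 1/√(LC) = 1/√(111 mH · 1.75 µF) = 2270 rad/s.
ζ = (R/2)·√(C/L) = (62.9/2)·√(1.75 µF/111 mH) = 0.125.
ω_d = ω_n√(1−ζ²) = 2250 rad/s.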